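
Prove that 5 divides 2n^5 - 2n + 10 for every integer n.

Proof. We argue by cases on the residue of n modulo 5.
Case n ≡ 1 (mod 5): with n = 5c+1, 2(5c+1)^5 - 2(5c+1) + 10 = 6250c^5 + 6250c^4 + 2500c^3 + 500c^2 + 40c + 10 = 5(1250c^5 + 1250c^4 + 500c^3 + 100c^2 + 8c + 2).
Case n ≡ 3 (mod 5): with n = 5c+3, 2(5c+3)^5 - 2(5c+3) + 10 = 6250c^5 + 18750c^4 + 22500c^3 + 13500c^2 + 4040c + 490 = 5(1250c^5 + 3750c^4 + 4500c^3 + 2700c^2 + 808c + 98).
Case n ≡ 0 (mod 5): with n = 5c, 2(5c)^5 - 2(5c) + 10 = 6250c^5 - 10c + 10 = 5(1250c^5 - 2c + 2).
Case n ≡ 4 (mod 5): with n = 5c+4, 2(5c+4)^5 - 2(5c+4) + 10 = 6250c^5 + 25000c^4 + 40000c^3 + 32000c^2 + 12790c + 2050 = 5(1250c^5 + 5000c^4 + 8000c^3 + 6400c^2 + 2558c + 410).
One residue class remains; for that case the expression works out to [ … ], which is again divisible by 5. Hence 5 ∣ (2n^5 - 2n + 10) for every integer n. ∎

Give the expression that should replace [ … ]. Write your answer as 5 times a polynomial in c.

The residues treated are {1, 3, 0, 4}, so the missing case is n ≡ 2 (mod 5); write n = 5c+2.
Then 2(5c+2)^5 - 2(5c+2) + 10 = 6250c^5 + 12500c^4 + 10000c^3 + 4000c^2 + 790c + 70 = 5(1250c^5 + 2500c^4 + 2000c^3 + 800c^2 + 158c + 14).

5(1250c^5 + 2500c^4 + 2000c^3 + 800c^2 + 158c + 14)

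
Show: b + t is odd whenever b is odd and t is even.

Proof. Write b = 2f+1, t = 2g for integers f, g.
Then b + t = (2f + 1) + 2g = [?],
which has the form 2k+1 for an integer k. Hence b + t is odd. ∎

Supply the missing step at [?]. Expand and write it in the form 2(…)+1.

(2f + 1) + 2g = 2f + 2g + 1
= 2(f + g) + 1.
Since f + g is an integer, the sum is of the form 2k+1 for an integer k.

2(f + g) + 1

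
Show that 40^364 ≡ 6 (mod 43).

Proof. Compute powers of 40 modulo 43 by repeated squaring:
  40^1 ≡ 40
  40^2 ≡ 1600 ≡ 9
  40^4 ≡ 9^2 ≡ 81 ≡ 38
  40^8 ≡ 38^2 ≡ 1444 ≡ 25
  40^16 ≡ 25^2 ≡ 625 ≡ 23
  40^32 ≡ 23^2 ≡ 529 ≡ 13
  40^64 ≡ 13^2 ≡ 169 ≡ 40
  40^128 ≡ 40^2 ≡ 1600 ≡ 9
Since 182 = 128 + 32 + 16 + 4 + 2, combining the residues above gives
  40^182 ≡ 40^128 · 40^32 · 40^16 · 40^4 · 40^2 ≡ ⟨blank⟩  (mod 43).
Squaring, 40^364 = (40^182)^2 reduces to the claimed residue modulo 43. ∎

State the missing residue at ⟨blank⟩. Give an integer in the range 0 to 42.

36

40^128 · 40^32 · 40^16 · 40^4 · 40^2 ≡ 9 · 13 · 23 · 38 · 9 = 920322.
920322 mod 43 = 36, so 40^182 ≡ 36 (mod 43).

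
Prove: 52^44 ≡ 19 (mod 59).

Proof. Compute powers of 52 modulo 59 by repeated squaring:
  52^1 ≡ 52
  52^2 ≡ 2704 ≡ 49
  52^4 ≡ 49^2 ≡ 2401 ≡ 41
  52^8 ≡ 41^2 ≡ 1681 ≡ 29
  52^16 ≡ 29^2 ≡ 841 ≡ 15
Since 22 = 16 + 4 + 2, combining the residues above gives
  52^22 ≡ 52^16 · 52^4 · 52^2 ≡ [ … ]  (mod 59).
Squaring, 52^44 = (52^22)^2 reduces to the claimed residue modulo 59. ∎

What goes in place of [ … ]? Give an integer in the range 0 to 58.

45

52^16 · 52^4 · 52^2 ≡ 15 · 41 · 49 = 30135.
30135 mod 59 = 45, so 52^22 ≡ 45 (mod 59).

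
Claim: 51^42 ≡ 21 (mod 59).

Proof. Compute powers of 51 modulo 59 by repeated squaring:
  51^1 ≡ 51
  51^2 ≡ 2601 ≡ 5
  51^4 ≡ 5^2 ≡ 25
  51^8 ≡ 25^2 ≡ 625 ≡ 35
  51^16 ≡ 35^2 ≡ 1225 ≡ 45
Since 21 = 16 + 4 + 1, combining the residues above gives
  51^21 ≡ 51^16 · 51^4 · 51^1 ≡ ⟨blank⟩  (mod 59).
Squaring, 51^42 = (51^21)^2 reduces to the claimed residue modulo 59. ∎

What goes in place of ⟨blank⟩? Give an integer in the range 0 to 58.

51^16 · 51^4 · 51^1 ≡ 45 · 25 · 51 = 57375.
57375 mod 59 = 27, so 51^21 ≡ 27 (mod 59).

27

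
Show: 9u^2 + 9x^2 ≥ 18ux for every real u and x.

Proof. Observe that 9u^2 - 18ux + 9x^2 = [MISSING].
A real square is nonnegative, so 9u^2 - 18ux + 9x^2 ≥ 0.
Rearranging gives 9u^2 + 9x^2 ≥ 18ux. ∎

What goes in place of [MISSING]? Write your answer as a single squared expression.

(3u - 3x)^2

The leading and trailing coefficients are 3^2 and 3^2, and 18 = 2·3·3, so the trinomial is (3u - 3x)^2.
Hence 9u^2 - 18ux + 9x^2 ≥ 0.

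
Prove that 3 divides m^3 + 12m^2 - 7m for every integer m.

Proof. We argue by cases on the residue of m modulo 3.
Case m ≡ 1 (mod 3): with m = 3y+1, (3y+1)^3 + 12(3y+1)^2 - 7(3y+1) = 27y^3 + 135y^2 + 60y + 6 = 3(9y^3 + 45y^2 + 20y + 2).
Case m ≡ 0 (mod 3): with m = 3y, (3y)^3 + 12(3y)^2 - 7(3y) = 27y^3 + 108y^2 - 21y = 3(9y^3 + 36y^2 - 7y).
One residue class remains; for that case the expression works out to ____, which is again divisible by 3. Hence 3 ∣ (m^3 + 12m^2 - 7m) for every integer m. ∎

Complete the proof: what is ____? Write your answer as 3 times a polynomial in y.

The residues treated are {1, 0}, so the missing case is m ≡ 2 (mod 3); write m = 3y+2.
Then (3y+2)^3 + 12(3y+2)^2 - 7(3y+2) = 27y^3 + 162y^2 + 159y + 42 = 3(9y^3 + 54y^2 + 53y + 14).

3(9y^3 + 54y^2 + 53y + 14)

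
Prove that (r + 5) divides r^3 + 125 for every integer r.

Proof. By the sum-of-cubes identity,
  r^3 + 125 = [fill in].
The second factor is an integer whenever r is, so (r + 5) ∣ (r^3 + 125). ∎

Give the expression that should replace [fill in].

a^3 + b^3 = (a + b)(a^2 - ab + b^2). With a = r, b = 5:
r^3 + 125 = (r + 5)(r^2 - 5r + 25).

(r + 5)(r^2 - 5r + 25)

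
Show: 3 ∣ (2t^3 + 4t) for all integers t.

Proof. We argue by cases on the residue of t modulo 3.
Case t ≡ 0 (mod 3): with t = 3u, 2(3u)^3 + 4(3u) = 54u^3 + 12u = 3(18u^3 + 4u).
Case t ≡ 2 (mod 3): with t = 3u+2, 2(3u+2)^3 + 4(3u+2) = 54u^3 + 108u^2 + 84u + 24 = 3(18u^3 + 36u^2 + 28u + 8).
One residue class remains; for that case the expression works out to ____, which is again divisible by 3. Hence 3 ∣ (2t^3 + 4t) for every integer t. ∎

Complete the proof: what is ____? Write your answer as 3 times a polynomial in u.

3(18u^3 + 18u^2 + 10u + 2)

The residues treated are {0, 2}, so the missing case is t ≡ 1 (mod 3); write t = 3u+1.
Then 2(3u+1)^3 + 4(3u+1) = 54u^3 + 54u^2 + 30u + 6 = 3(18u^3 + 18u^2 + 10u + 2).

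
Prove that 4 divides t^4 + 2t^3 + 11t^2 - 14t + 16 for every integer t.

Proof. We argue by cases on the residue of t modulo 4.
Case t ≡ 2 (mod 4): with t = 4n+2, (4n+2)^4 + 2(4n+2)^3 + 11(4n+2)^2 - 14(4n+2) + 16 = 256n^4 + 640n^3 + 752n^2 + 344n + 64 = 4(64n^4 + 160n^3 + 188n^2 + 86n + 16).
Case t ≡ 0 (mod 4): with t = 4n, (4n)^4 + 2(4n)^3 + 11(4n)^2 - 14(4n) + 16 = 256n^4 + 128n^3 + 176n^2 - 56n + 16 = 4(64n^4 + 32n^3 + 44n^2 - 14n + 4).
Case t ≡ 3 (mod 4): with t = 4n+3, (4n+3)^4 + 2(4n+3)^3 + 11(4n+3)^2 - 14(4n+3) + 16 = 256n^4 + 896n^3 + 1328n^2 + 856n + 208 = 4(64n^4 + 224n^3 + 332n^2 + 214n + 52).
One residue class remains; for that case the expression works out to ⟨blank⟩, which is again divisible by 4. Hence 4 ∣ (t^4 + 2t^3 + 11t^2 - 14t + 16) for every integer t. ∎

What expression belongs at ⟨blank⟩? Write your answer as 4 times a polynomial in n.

4(64n^4 + 96n^3 + 92n^2 + 18n + 4)

The residues treated are {2, 0, 3}, so the missing case is t ≡ 1 (mod 4); write t = 4n+1.
Then (4n+1)^4 + 2(4n+1)^3 + 11(4n+1)^2 - 14(4n+1) + 16 = 256n^4 + 384n^3 + 368n^2 + 72n + 16 = 4(64n^4 + 96n^3 + 92n^2 + 18n + 4).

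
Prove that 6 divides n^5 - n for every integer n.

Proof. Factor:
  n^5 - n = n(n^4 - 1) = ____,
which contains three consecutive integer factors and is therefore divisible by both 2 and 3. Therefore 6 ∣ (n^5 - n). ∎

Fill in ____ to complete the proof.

(n - 1)n(n + 1)(n^2 + 1)

n^4 - 1 = (n^2 - 1)(n^2 + 1), and n^2 - 1 = (n-1)(n+1).
So n(n^4 - 1) = (n - 1)n(n + 1)(n^2 + 1).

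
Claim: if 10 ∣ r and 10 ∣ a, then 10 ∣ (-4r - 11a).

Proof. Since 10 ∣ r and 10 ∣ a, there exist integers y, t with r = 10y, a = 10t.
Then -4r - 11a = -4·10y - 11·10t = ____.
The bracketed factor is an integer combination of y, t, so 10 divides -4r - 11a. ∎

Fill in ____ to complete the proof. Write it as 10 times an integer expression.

10(-11t - 4y)

Pull the common 10 out of every term: -4·10y - 11·10t = 10(-11t - 4y).
-11t - 4y is an integer, which exhibits the divisibility.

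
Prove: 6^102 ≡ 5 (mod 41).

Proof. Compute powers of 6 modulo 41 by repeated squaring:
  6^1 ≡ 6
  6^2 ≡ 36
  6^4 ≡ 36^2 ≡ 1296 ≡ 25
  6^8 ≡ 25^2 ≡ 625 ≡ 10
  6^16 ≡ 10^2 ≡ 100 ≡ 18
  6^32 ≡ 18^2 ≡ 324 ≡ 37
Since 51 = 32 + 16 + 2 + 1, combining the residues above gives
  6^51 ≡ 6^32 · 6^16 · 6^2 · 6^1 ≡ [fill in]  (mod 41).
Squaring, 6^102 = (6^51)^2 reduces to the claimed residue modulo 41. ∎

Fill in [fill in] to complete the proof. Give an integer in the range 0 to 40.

28

6^32 · 6^16 · 6^2 · 6^1 ≡ 37 · 18 · 36 · 6 = 143856.
143856 mod 41 = 28, so 6^51 ≡ 28 (mod 41).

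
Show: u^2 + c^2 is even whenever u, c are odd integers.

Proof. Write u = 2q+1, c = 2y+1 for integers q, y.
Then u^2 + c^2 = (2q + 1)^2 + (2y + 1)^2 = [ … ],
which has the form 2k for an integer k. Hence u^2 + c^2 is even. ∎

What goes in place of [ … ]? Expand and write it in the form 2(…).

(2q + 1)^2 + (2y + 1)^2 = 4q^2 + 4q + 4y^2 + 4y + 2
= 2(2q^2 + 2q + 2y^2 + 2y + 1).
Since 2q^2 + 2q + 2y^2 + 2y + 1 is an integer, the sum of squares is of the form 2k for an integer k.

2(2q^2 + 2q + 2y^2 + 2y + 1)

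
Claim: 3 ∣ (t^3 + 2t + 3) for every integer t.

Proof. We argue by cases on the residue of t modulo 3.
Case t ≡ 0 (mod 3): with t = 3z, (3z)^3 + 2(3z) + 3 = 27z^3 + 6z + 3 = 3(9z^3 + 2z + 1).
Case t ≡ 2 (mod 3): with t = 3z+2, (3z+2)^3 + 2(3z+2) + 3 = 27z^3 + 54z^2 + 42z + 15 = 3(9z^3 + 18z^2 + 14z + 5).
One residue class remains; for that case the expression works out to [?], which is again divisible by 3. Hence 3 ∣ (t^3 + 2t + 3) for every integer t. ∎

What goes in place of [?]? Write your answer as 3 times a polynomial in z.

3(9z^3 + 9z^2 + 5z + 2)

The residues treated are {0, 2}, so the missing case is t ≡ 1 (mod 3); write t = 3z+1.
Then (3z+1)^3 + 2(3z+1) + 3 = 27z^3 + 27z^2 + 15z + 6 = 3(9z^3 + 9z^2 + 5z + 2).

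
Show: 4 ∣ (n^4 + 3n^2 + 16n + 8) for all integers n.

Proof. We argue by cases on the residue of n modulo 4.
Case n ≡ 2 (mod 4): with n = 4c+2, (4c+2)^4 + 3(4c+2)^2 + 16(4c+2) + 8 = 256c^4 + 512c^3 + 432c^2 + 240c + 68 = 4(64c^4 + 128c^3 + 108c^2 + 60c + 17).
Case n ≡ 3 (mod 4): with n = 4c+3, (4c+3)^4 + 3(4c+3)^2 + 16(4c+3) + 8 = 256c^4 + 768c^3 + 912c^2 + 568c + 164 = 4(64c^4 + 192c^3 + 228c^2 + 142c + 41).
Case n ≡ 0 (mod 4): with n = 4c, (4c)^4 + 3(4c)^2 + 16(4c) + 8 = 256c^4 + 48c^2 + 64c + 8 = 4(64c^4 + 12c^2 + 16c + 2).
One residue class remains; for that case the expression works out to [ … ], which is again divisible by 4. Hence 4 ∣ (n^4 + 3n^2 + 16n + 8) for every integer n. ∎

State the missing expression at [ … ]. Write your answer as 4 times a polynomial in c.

4(64c^4 + 64c^3 + 36c^2 + 26c + 7)

Only n ≡ 1 (mod 4) is unaccounted for. Put n = 4c+1:
(4c+1)^4 + 3(4c+1)^2 + 16(4c+1) + 8 expands to 256c^4 + 256c^3 + 144c^2 + 104c + 28,
and factoring out 4 leaves 4(64c^4 + 64c^3 + 36c^2 + 26c + 7).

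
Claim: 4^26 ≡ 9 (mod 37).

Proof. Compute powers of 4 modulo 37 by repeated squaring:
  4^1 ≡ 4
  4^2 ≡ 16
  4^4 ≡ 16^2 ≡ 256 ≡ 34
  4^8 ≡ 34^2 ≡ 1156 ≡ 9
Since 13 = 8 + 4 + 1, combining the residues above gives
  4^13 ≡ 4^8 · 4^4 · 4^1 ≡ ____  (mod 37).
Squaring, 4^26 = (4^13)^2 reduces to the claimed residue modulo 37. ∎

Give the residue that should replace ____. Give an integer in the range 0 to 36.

4^8 · 4^4 · 4^1 ≡ 9 · 34 · 4 = 1224.
1224 mod 37 = 3, so 4^13 ≡ 3 (mod 37).

3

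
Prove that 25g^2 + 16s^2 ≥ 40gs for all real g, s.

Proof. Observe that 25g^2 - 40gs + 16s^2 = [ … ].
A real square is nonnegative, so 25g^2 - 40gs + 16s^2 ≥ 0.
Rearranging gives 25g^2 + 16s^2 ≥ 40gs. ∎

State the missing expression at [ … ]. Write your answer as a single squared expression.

The leading and trailing coefficients are 5^2 and 4^2, and 40 = 2·5·4, so the trinomial is (5g - 4s)^2.
Hence 25g^2 - 40gs + 16s^2 ≥ 0.

(5g - 4s)^2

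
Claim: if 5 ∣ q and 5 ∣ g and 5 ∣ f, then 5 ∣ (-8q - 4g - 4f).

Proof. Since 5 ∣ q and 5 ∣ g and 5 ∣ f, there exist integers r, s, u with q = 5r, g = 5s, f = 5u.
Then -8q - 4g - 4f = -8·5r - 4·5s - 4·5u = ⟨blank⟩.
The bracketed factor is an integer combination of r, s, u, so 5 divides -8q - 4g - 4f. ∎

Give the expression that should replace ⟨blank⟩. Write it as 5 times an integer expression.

5(-8r - 4s - 4u)

Each term has a factor of 5: -8·5r - 4·5s - 4·5u = 5·(-8r - 4s - 4u).
Since -8r - 4s - 4u is an integer, 5 ∣ (-8q - 4g - 4f).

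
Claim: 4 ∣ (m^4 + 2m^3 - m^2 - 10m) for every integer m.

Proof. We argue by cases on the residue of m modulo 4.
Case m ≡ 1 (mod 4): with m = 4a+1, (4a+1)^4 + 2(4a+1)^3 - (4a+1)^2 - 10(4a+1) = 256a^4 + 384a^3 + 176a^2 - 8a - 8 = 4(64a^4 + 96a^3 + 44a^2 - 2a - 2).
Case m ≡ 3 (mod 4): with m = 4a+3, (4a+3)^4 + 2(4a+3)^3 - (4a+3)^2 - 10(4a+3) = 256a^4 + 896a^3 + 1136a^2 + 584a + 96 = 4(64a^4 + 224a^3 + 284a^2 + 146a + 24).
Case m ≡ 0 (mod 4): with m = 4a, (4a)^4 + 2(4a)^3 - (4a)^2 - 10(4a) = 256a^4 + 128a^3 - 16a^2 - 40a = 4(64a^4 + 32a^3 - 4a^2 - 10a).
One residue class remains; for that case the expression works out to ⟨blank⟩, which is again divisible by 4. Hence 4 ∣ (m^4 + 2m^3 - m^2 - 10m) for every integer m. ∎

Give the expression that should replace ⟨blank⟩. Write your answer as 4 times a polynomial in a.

The residues treated are {1, 3, 0}, so the missing case is m ≡ 2 (mod 4); write m = 4a+2.
Then (4a+2)^4 + 2(4a+2)^3 - (4a+2)^2 - 10(4a+2) = 256a^4 + 640a^3 + 560a^2 + 168a + 8 = 4(64a^4 + 160a^3 + 140a^2 + 42a + 2).

4(64a^4 + 160a^3 + 140a^2 + 42a + 2)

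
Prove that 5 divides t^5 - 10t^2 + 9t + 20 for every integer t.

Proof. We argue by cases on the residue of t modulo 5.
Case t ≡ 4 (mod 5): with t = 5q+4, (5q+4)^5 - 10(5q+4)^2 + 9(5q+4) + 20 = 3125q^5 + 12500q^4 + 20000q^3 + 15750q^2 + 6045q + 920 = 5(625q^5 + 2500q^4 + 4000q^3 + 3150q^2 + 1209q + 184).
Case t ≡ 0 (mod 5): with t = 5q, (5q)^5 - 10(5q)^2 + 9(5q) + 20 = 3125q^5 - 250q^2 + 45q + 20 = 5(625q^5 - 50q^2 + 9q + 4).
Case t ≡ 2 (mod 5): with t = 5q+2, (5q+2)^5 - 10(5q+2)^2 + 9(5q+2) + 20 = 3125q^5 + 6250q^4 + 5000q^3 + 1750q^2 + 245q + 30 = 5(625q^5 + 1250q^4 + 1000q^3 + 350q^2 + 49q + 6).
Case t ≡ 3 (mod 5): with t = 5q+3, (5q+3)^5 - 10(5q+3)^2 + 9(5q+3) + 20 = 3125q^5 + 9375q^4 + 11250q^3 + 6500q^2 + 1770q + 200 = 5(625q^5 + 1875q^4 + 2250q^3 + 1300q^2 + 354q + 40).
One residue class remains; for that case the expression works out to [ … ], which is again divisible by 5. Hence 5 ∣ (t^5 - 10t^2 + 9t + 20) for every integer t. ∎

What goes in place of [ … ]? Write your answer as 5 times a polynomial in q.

Only t ≡ 1 (mod 5) is unaccounted for. Put t = 5q+1:
(5q+1)^5 - 10(5q+1)^2 + 9(5q+1) + 20 expands to 3125q^5 + 3125q^4 + 1250q^3 - 30q + 20,
and factoring out 5 leaves 5(625q^5 + 625q^4 + 250q^3 - 6q + 4).

5(625q^5 + 625q^4 + 250q^3 - 6q + 4)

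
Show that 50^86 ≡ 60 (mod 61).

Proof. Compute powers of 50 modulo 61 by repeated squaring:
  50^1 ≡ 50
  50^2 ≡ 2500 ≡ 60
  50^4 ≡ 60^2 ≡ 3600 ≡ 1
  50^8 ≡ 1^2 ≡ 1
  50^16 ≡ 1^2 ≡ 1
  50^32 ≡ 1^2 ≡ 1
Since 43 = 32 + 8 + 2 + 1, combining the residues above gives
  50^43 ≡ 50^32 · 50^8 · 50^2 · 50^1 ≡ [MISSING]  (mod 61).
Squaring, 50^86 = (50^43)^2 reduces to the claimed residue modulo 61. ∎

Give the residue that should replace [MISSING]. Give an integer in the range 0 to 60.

50^32 · 50^8 · 50^2 · 50^1 ≡ 1 · 1 · 60 · 50 = 3000.
3000 mod 61 = 11, so 50^43 ≡ 11 (mod 61).

11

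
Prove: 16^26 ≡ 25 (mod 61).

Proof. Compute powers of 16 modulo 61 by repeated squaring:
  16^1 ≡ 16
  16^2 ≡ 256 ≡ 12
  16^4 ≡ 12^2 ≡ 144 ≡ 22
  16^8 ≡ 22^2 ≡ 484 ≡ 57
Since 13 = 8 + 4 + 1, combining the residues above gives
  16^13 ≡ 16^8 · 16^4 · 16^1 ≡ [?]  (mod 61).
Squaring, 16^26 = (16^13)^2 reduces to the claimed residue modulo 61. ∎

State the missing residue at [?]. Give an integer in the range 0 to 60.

56

Multiply the listed residues: 57 · 22 · 16 = 1254 → 20064.
Reducing modulo 61: 20064 = 328·61 + 56, so 16^13 ≡ 56.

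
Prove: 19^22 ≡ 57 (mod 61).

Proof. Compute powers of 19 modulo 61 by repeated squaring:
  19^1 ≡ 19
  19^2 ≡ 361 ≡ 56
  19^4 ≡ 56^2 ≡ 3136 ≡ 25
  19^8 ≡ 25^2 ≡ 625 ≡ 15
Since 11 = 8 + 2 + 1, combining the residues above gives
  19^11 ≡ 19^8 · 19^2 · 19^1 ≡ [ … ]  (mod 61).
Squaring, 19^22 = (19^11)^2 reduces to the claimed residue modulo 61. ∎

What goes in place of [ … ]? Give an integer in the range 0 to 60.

19^8 · 19^2 · 19^1 ≡ 15 · 56 · 19 = 15960.
15960 mod 61 = 39, so 19^11 ≡ 39 (mod 61).

39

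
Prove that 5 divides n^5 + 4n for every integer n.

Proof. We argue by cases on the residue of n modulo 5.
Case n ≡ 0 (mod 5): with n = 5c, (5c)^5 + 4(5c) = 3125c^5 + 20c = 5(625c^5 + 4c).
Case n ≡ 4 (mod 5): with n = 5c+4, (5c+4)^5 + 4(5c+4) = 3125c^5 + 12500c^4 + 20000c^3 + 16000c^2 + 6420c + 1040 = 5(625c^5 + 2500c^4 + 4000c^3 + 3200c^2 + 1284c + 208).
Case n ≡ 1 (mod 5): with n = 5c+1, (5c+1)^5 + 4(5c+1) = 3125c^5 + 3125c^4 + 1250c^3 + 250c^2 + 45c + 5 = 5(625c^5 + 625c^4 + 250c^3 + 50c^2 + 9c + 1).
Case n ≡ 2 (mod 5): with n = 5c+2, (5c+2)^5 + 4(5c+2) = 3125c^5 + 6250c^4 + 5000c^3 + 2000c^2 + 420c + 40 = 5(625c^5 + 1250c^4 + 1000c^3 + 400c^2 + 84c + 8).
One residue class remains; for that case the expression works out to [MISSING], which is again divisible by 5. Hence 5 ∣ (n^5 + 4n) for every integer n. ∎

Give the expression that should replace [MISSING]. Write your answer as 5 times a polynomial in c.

Only n ≡ 3 (mod 5) is unaccounted for. Put n = 5c+3:
(5c+3)^5 + 4(5c+3) expands to 3125c^5 + 9375c^4 + 11250c^3 + 6750c^2 + 2045c + 255,
and factoring out 5 leaves 5(625c^5 + 1875c^4 + 2250c^3 + 1350c^2 + 409c + 51).

5(625c^5 + 1875c^4 + 2250c^3 + 1350c^2 + 409c + 51)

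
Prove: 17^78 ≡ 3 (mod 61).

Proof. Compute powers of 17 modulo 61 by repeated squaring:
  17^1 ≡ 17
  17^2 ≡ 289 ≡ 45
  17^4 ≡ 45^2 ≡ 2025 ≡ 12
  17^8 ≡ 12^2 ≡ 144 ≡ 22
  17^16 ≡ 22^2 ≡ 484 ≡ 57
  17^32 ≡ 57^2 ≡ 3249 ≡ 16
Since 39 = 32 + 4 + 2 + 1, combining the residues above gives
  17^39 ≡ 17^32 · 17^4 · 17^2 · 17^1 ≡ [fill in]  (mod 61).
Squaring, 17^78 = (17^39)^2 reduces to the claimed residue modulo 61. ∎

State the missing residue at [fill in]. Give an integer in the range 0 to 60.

53

17^32 · 17^4 · 17^2 · 17^1 ≡ 16 · 12 · 45 · 17 = 146880.
146880 mod 61 = 53, so 17^39 ≡ 53 (mod 61).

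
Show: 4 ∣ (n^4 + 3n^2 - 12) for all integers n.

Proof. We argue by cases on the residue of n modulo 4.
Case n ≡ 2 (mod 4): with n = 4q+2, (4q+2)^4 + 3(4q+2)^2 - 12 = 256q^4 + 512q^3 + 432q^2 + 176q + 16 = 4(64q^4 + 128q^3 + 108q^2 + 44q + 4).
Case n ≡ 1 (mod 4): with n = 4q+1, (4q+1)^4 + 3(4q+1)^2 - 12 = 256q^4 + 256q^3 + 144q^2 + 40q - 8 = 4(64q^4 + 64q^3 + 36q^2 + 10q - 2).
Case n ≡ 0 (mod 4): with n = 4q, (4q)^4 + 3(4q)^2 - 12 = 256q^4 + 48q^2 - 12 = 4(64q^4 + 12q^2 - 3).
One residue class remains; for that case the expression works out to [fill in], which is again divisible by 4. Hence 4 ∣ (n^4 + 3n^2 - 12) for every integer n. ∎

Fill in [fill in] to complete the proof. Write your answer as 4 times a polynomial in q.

Only n ≡ 3 (mod 4) is unaccounted for. Put n = 4q+3:
(4q+3)^4 + 3(4q+3)^2 - 12 expands to 256q^4 + 768q^3 + 912q^2 + 504q + 96,
and factoring out 4 leaves 4(64q^4 + 192q^3 + 228q^2 + 126q + 24).

4(64q^4 + 192q^3 + 228q^2 + 126q + 24)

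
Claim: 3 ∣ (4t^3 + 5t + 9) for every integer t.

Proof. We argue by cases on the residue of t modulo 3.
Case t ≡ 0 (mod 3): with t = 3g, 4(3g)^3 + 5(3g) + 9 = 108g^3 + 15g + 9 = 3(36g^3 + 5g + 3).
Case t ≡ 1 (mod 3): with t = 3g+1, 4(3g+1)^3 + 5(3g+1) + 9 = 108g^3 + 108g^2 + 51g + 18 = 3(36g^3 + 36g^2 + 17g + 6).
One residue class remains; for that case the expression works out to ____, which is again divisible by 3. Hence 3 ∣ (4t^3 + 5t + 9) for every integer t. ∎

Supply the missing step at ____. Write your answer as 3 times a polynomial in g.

Only t ≡ 2 (mod 3) is unaccounted for. Put t = 3g+2:
4(3g+2)^3 + 5(3g+2) + 9 expands to 108g^3 + 216g^2 + 159g + 51,
and factoring out 3 leaves 3(36g^3 + 72g^2 + 53g + 17).

3(36g^3 + 72g^2 + 53g + 17)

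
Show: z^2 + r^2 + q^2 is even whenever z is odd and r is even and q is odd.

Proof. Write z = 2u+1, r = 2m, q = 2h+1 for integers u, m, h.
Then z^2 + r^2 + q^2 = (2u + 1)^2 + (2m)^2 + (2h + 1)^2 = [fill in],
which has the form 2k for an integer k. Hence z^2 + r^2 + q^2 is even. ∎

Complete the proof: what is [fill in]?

(2u + 1)^2 + (2m)^2 + (2h + 1)^2 = 4h^2 + 4h + 4m^2 + 4u^2 + 4u + 2
= 2(2h^2 + 2h + 2m^2 + 2u^2 + 2u + 1).
Since 2h^2 + 2h + 2m^2 + 2u^2 + 2u + 1 is an integer, the sum of squares is of the form 2k for an integer k.

2(2h^2 + 2h + 2m^2 + 2u^2 + 2u + 1)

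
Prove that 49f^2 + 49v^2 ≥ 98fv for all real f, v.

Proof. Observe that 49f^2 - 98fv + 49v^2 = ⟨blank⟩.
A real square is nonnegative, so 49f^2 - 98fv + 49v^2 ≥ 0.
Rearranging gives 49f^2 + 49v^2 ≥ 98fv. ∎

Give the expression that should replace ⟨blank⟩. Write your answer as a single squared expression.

(7f - 7v)^2

The leading and trailing coefficients are 7^2 and 7^2, and 98 = 2·7·7, so the trinomial is (7f - 7v)^2.
Hence 49f^2 - 98fv + 49v^2 ≥ 0.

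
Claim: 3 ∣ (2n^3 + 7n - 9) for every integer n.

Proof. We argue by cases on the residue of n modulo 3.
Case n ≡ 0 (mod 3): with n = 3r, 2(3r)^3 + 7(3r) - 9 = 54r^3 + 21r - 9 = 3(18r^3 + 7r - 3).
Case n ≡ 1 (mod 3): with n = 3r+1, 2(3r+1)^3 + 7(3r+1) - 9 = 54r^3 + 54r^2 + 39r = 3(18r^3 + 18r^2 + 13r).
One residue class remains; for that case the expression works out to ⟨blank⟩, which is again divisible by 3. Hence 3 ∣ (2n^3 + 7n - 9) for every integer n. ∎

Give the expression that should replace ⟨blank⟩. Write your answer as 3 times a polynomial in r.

The residues treated are {0, 1}, so the missing case is n ≡ 2 (mod 3); write n = 3r+2.
Then 2(3r+2)^3 + 7(3r+2) - 9 = 54r^3 + 108r^2 + 93r + 21 = 3(18r^3 + 36r^2 + 31r + 7).

3(18r^3 + 36r^2 + 31r + 7)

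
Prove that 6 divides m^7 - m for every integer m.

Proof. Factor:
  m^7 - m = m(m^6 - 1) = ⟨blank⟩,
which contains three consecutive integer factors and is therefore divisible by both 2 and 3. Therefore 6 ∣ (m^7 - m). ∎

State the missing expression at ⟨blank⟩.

(m - 1)m(m + 1)(m^4 + m^2 + 1)

m^6 - 1 = (m^2 - 1)(m^4 + m^2 + 1), and m^2 - 1 = (m-1)(m+1).
So m(m^6 - 1) = (m - 1)m(m + 1)(m^4 + m^2 + 1).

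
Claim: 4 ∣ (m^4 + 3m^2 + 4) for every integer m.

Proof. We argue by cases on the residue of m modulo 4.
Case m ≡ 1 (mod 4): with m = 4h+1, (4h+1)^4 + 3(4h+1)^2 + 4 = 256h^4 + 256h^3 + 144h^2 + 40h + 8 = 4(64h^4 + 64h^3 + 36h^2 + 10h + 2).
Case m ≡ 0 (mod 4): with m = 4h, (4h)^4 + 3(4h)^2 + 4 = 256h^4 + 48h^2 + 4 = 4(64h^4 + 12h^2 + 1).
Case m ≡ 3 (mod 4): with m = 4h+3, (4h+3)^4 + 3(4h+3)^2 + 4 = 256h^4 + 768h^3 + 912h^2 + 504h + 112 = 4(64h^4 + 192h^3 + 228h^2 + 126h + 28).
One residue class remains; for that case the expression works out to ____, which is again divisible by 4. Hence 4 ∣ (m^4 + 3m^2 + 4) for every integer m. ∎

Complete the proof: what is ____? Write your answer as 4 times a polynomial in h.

4(64h^4 + 128h^3 + 108h^2 + 44h + 8)

The residues treated are {1, 0, 3}, so the missing case is m ≡ 2 (mod 4); write m = 4h+2.
Then (4h+2)^4 + 3(4h+2)^2 + 4 = 256h^4 + 512h^3 + 432h^2 + 176h + 32 = 4(64h^4 + 128h^3 + 108h^2 + 44h + 8).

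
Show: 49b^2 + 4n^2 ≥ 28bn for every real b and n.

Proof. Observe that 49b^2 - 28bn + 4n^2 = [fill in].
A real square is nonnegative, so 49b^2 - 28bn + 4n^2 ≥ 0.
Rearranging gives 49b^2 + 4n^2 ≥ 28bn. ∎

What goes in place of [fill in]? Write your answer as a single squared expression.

(7b - 2n)^2

49b^2 - 28bn + 4n^2 is a perfect-square trinomial: the outer terms are (7b)^2 and (2n)^2, and the cross term is -2·7b·2n.
So 49b^2 - 28bn + 4n^2 = (7b - 2n)^2 ≥ 0.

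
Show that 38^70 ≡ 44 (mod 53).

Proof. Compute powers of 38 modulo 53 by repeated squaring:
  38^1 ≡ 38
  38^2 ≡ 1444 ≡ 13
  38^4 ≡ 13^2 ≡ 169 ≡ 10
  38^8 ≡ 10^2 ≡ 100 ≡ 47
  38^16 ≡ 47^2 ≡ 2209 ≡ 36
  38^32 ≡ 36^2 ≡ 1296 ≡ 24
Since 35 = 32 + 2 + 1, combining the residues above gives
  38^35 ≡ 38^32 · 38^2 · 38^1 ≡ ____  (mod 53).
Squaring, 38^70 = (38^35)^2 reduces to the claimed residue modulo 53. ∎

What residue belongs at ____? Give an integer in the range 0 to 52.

Multiply the listed residues: 24 · 13 · 38 = 312 → 11856.
Reducing modulo 53: 11856 = 223·53 + 37, so 38^35 ≡ 37.

37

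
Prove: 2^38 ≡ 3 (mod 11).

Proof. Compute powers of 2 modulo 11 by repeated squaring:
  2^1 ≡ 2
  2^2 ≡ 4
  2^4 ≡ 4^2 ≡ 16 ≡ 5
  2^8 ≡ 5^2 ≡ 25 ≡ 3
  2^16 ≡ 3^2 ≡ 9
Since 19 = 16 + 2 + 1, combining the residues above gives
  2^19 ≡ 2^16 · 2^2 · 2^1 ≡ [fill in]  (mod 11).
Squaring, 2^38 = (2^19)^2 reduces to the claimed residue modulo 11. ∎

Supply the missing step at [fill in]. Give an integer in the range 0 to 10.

6

Multiply the listed residues: 9 · 4 · 2 = 36 → 72.
Reducing modulo 11: 72 = 6·11 + 6, so 2^19 ≡ 6.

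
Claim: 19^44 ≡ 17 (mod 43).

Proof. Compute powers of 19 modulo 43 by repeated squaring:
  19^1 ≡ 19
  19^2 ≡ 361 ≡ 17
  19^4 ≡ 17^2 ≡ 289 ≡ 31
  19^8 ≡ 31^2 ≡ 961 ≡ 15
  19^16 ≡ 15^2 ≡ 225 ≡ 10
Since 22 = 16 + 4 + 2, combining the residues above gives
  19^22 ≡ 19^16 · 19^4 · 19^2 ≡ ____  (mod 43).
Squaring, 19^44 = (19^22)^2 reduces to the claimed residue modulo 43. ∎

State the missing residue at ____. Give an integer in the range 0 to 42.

24

Multiply the listed residues: 10 · 31 · 17 = 310 → 5270.
Reducing modulo 43: 5270 = 122·43 + 24, so 19^22 ≡ 24.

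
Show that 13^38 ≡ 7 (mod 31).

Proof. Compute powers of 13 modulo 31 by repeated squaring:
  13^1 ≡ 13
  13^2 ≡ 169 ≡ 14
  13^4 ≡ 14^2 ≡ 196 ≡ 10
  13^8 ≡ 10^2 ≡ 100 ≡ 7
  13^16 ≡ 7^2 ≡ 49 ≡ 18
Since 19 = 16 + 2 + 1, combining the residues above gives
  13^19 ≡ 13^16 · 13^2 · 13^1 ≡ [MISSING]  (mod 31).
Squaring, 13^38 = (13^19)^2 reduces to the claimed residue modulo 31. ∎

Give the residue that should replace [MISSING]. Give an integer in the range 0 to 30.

Multiply the listed residues: 18 · 14 · 13 = 252 → 3276.
Reducing modulo 31: 3276 = 105·31 + 21, so 13^19 ≡ 21.

21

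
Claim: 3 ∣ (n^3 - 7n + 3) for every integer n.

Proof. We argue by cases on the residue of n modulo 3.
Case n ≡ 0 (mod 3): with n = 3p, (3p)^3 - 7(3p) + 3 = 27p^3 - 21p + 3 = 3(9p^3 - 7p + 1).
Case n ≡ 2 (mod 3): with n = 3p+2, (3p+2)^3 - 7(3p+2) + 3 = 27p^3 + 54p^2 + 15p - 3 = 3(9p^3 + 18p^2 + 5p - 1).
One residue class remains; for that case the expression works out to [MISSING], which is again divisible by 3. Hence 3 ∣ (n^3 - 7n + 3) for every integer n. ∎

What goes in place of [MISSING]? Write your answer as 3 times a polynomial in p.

The residues treated are {0, 2}, so the missing case is n ≡ 1 (mod 3); write n = 3p+1.
Then (3p+1)^3 - 7(3p+1) + 3 = 27p^3 + 27p^2 - 12p - 3 = 3(9p^3 + 9p^2 - 4p - 1).

3(9p^3 + 9p^2 - 4p - 1)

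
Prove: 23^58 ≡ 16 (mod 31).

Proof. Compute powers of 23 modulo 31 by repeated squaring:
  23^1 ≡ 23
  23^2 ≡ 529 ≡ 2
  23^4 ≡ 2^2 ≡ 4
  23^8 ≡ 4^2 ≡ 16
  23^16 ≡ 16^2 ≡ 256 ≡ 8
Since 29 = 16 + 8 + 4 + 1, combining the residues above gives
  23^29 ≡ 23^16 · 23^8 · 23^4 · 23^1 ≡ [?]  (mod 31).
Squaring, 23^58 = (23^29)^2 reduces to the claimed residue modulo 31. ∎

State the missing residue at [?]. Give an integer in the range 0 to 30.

Multiply the listed residues: 8 · 16 · 4 · 23 = 128 → 512 → 11776.
Reducing modulo 31: 11776 = 379·31 + 27, so 23^29 ≡ 27.

27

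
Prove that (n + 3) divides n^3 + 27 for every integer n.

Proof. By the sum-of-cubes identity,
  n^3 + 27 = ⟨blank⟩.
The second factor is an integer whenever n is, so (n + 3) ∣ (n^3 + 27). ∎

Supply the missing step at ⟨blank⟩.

Polynomial division of n^3 + 27 by n + 3 leaves remainder 0 and quotient n^2 - 3n + 9.
Hence n^3 + 27 = (n + 3)(n^2 - 3n + 9).

(n + 3)(n^2 - 3n + 9)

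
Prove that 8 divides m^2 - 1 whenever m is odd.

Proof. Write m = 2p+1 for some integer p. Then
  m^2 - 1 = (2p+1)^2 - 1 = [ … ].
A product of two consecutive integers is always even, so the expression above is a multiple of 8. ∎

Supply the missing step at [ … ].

4p(p + 1)

(2p+1)^2 - 1 = 4p^2 + 4p + 1 - 1 = 4p^2 + 4p = 4p(p+1).
Since p and p+1 are consecutive, p(p+1) is even, and 4·(even) is a multiple of 8.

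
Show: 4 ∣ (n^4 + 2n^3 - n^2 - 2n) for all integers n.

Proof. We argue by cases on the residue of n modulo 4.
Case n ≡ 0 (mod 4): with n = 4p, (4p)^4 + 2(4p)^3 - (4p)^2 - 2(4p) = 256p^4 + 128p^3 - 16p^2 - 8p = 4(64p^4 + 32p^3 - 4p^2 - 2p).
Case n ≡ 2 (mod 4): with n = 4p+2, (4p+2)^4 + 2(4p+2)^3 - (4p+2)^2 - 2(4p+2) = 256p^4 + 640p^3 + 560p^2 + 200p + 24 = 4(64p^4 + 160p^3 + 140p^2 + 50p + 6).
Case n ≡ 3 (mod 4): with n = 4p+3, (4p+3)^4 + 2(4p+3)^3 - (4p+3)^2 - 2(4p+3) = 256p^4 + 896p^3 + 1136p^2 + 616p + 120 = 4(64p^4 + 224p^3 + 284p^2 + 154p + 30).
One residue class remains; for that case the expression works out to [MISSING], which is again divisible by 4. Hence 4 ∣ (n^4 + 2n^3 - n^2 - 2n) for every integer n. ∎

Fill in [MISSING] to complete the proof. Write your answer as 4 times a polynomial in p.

4(64p^4 + 96p^3 + 44p^2 + 6p)

The residues treated are {0, 2, 3}, so the missing case is n ≡ 1 (mod 4); write n = 4p+1.
Then (4p+1)^4 + 2(4p+1)^3 - (4p+1)^2 - 2(4p+1) = 256p^4 + 384p^3 + 176p^2 + 24p = 4(64p^4 + 96p^3 + 44p^2 + 6p).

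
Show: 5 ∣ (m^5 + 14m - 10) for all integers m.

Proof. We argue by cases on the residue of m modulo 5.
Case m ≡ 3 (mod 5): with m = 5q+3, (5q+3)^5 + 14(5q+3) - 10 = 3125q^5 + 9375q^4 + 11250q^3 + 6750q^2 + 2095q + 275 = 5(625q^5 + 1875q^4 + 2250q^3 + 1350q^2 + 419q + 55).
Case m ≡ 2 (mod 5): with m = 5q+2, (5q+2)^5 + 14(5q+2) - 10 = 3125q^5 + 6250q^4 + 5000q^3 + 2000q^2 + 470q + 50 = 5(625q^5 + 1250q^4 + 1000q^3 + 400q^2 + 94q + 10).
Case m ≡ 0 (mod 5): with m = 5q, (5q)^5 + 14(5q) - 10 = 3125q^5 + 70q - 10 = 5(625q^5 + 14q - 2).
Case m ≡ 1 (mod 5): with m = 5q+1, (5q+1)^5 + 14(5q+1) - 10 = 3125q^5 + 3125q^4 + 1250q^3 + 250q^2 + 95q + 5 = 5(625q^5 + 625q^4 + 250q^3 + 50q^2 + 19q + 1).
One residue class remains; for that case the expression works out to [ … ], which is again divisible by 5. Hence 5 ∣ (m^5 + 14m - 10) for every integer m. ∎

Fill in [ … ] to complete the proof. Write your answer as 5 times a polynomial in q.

5(625q^5 + 2500q^4 + 4000q^3 + 3200q^2 + 1294q + 214)

Only m ≡ 4 (mod 5) is unaccounted for. Put m = 5q+4:
(5q+4)^5 + 14(5q+4) - 10 expands to 3125q^5 + 12500q^4 + 20000q^3 + 16000q^2 + 6470q + 1070,
and factoring out 5 leaves 5(625q^5 + 2500q^4 + 4000q^3 + 3200q^2 + 1294q + 214).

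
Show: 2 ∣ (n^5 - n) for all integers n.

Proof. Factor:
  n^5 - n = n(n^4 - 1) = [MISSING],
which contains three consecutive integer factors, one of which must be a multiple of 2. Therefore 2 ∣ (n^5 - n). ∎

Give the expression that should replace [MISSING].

n^4 - 1 = (n^2 - 1)(n^2 + 1), and n^2 - 1 = (n-1)(n+1).
So n(n^4 - 1) = (n - 1)n(n + 1)(n^2 + 1).

(n - 1)n(n + 1)(n^2 + 1)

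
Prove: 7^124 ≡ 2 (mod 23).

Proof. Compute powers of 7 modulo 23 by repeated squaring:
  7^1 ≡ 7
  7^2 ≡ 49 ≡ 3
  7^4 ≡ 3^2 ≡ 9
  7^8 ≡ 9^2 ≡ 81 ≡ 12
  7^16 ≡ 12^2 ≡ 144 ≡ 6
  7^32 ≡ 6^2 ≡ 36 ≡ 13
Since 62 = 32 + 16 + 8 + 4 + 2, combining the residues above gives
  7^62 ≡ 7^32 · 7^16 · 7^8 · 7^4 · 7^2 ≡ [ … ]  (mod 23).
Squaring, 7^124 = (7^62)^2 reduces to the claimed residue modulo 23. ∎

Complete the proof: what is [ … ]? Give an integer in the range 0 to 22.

18

Multiply the listed residues: 13 · 6 · 12 · 9 · 3 = 78 → 936 → 8424 → 25272.
Reducing modulo 23: 25272 = 1098·23 + 18, so 7^62 ≡ 18.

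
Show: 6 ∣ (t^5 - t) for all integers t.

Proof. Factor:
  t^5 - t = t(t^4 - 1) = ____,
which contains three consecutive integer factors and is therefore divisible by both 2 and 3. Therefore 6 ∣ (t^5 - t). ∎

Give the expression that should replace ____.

(t - 1)t(t + 1)(t^2 + 1)

t^4 - 1 = (t^2 - 1)(t^2 + 1), and t^2 - 1 = (t-1)(t+1).
So t(t^4 - 1) = (t - 1)t(t + 1)(t^2 + 1).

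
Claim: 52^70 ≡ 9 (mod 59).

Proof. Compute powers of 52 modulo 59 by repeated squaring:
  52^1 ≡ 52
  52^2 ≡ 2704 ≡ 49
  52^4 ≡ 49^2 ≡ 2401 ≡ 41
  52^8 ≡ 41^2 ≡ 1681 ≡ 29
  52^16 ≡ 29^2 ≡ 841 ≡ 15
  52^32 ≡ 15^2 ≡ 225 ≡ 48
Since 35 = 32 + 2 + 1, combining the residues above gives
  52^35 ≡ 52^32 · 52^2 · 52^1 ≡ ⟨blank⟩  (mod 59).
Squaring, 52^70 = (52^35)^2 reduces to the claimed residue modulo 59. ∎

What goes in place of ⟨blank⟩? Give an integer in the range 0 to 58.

Multiply the listed residues: 48 · 49 · 52 = 2352 → 122304.
Reducing modulo 59: 122304 = 2072·59 + 56, so 52^35 ≡ 56.

56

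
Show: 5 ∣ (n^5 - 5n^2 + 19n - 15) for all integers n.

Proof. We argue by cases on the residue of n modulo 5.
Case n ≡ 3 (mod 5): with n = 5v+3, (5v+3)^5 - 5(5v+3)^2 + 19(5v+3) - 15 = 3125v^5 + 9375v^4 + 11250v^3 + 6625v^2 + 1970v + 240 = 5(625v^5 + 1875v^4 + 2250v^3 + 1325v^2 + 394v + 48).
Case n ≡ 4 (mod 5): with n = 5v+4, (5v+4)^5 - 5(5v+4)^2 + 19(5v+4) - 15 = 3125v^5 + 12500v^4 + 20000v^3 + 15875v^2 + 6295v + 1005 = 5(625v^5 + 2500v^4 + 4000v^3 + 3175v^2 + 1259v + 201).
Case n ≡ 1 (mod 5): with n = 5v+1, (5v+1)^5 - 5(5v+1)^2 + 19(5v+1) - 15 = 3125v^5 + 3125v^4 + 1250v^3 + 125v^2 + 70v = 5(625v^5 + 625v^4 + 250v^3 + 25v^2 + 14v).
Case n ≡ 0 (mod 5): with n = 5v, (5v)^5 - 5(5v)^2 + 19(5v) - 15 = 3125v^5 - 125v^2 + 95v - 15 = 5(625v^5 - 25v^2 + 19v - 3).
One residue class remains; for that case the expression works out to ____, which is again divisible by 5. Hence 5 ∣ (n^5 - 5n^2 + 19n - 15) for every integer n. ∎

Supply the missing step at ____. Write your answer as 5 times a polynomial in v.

5(625v^5 + 1250v^4 + 1000v^3 + 375v^2 + 79v + 7)

Only n ≡ 2 (mod 5) is unaccounted for. Put n = 5v+2:
(5v+2)^5 - 5(5v+2)^2 + 19(5v+2) - 15 expands to 3125v^5 + 6250v^4 + 5000v^3 + 1875v^2 + 395v + 35,
and factoring out 5 leaves 5(625v^5 + 1250v^4 + 1000v^3 + 375v^2 + 79v + 7).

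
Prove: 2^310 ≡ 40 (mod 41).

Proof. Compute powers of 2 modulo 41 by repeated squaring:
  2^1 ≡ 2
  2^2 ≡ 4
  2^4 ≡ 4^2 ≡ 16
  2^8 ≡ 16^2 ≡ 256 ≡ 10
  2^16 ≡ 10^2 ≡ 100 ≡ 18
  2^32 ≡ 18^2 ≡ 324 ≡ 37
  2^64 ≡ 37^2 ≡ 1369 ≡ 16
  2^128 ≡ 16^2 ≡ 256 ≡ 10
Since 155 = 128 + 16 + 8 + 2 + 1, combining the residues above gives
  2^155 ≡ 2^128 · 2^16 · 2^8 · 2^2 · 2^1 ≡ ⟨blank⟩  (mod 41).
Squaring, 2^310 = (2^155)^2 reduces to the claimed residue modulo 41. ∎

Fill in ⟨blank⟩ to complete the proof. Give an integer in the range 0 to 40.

2^128 · 2^16 · 2^8 · 2^2 · 2^1 ≡ 10 · 18 · 10 · 4 · 2 = 14400.
14400 mod 41 = 9, so 2^155 ≡ 9 (mod 41).

9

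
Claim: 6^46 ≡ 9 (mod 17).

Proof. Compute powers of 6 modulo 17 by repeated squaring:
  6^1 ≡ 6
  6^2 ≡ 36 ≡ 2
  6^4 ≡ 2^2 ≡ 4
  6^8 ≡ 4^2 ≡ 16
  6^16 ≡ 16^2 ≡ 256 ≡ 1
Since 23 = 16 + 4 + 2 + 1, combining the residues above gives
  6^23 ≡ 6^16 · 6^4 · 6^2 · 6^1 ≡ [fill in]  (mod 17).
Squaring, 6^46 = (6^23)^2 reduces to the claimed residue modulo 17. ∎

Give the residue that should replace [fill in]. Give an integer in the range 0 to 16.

6^16 · 6^4 · 6^2 · 6^1 ≡ 1 · 4 · 2 · 6 = 48.
48 mod 17 = 14, so 6^23 ≡ 14 (mod 17).

14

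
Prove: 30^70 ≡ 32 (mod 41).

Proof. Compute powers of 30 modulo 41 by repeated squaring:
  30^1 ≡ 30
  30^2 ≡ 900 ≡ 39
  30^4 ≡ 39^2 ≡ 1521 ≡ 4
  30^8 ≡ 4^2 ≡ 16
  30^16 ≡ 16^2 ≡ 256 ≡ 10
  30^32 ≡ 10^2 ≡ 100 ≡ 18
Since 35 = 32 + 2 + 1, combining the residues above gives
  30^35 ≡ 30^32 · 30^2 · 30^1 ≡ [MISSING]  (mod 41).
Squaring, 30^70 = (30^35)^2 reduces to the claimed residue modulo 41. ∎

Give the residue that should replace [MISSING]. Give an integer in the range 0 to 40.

27

30^32 · 30^2 · 30^1 ≡ 18 · 39 · 30 = 21060.
21060 mod 41 = 27, so 30^35 ≡ 27 (mod 41).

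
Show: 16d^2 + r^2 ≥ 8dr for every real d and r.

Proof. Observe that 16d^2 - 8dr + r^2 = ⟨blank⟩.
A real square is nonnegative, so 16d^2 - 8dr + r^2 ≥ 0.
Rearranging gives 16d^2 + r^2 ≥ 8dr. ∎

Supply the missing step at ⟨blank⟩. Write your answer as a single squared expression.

(4d - r)^2

16d^2 - 8dr + r^2 is a perfect-square trinomial: the outer terms are (4d)^2 and (r)^2, and the cross term is -2·4d·r.
So 16d^2 - 8dr + r^2 = (4d - r)^2 ≥ 0.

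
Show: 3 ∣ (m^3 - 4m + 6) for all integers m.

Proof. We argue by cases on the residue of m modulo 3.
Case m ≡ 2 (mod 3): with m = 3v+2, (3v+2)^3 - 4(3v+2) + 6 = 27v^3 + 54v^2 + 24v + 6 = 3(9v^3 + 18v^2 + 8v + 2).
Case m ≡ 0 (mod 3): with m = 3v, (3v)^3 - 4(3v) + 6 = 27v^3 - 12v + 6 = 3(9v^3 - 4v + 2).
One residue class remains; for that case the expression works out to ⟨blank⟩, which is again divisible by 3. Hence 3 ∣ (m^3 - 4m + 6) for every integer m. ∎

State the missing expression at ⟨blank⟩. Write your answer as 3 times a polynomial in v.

3(9v^3 + 9v^2 - v + 1)

Only m ≡ 1 (mod 3) is unaccounted for. Put m = 3v+1:
(3v+1)^3 - 4(3v+1) + 6 expands to 27v^3 + 27v^2 - 3v + 3,
and factoring out 3 leaves 3(9v^3 + 9v^2 - v + 1).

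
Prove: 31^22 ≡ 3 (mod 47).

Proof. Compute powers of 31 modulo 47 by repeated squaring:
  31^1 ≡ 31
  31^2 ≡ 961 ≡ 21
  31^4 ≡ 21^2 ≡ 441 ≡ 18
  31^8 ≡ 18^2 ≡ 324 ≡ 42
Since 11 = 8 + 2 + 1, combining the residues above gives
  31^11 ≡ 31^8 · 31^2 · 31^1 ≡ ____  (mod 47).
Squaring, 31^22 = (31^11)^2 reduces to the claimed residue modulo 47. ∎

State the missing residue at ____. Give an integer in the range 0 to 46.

31^8 · 31^2 · 31^1 ≡ 42 · 21 · 31 = 27342.
27342 mod 47 = 35, so 31^11 ≡ 35 (mod 47).

35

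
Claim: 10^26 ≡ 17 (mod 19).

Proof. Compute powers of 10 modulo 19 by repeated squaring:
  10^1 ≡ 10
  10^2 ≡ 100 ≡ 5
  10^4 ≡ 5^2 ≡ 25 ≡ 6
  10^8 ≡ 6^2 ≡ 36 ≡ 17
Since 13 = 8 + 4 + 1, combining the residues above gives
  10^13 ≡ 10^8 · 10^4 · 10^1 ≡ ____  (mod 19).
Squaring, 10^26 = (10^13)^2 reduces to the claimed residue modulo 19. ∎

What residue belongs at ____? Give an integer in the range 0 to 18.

13

Multiply the listed residues: 17 · 6 · 10 = 102 → 1020.
Reducing modulo 19: 1020 = 53·19 + 13, so 10^13 ≡ 13.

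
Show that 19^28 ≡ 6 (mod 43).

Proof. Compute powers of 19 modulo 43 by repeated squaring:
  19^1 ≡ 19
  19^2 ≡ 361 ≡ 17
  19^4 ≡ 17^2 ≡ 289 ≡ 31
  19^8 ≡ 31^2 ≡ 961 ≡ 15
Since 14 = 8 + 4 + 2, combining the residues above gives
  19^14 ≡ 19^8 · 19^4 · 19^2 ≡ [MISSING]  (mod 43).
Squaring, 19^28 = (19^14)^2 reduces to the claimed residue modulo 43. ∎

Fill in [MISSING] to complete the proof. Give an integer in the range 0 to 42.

Multiply the listed residues: 15 · 31 · 17 = 465 → 7905.
Reducing modulo 43: 7905 = 183·43 + 36, so 19^14 ≡ 36.

36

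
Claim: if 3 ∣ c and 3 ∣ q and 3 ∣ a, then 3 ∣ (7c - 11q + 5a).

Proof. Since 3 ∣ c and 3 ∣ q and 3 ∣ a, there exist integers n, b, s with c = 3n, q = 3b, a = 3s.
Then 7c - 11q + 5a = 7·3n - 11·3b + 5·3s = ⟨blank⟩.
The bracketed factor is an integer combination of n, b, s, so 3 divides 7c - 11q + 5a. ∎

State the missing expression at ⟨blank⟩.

3(-11b + 7n + 5s)

Pull the common 3 out of every term: 7·3n - 11·3b + 5·3s = 3(-11b + 7n + 5s).
-11b + 7n + 5s is an integer, which exhibits the divisibility.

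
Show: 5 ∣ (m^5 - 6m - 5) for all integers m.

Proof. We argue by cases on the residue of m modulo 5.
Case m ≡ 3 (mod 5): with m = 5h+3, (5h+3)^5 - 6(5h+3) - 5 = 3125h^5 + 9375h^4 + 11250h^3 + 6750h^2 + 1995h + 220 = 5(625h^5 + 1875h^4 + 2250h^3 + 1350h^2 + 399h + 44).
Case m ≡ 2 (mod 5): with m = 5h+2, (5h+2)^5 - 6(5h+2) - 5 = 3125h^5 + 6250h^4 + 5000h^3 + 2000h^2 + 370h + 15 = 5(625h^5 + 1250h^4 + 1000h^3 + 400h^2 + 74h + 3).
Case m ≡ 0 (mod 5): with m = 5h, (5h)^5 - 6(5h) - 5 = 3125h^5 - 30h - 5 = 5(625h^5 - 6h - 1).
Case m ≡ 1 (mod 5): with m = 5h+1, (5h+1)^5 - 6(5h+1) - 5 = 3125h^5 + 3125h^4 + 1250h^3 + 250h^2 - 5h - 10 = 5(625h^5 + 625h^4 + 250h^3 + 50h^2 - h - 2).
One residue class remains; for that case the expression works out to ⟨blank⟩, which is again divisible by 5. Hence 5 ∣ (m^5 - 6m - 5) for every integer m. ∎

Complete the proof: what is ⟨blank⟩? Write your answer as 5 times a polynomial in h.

5(625h^5 + 2500h^4 + 4000h^3 + 3200h^2 + 1274h + 199)

Only m ≡ 4 (mod 5) is unaccounted for. Put m = 5h+4:
(5h+4)^5 - 6(5h+4) - 5 expands to 3125h^5 + 12500h^4 + 20000h^3 + 16000h^2 + 6370h + 995,
and factoring out 5 leaves 5(625h^5 + 2500h^4 + 4000h^3 + 3200h^2 + 1274h + 199).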